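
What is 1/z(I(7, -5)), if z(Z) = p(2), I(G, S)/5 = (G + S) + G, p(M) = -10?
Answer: -⅒ ≈ -0.10000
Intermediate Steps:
I(G, S) = 5*S + 10*G (I(G, S) = 5*((G + S) + G) = 5*(S + 2*G) = 5*S + 10*G)
z(Z) = -10
1/z(I(7, -5)) = 1/(-10) = -⅒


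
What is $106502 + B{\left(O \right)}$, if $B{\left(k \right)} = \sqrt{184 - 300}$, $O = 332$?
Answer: $106502 + 2 i \sqrt{29} \approx 1.065 \cdot 10^{5} + 10.77 i$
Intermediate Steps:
$B{\left(k \right)} = 2 i \sqrt{29}$ ($B{\left(k \right)} = \sqrt{-116} = 2 i \sqrt{29}$)
$106502 + B{\left(O \right)} = 106502 + 2 i \sqrt{29}$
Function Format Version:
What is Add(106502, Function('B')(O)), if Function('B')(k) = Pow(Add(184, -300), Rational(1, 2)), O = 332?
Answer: Add(106502, Mul(2, I, Pow(29, Rational(1, 2)))) ≈ Add(1.0650e+5, Mul(10.770, I))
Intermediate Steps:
Function('B')(k) = Mul(2, I, Pow(29, Rational(1, 2))) (Function('B')(k) = Pow(-116, Rational(1, 2)) = Mul(2, I, Pow(29, Rational(1, 2))))
Add(106502, Function('B')(O)) = Add(106502, Mul(2, I, Pow(29, Rational(1, 2))))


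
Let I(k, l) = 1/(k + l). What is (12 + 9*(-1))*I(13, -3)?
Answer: 3/10 ≈ 0.30000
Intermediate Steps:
(12 + 9*(-1))*I(13, -3) = (12 + 9*(-1))/(13 - 3) = (12 - 9)/10 = 3*(⅒) = 3/10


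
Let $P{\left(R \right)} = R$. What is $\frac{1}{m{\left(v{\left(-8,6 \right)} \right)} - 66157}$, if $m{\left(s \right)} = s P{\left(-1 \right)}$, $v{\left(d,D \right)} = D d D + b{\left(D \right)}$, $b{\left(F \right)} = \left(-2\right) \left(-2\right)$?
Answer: $- \frac{1}{65873} \approx -1.5181 \cdot 10^{-5}$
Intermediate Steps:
$b{\left(F \right)} = 4$
$v{\left(d,D \right)} = 4 + d D^{2}$ ($v{\left(d,D \right)} = D d D + 4 = d D^{2} + 4 = 4 + d D^{2}$)
$m{\left(s \right)} = - s$ ($m{\left(s \right)} = s \left(-1\right) = - s$)
$\frac{1}{m{\left(v{\left(-8,6 \right)} \right)} - 66157} = \frac{1}{- (4 - 8 \cdot 6^{2}) - 66157} = \frac{1}{- (4 - 288) - 66157} = \frac{1}{\left(-1\right) \left(-284\right) - 66157} = \frac{1}{284 - 66157} = \frac{1}{-65873} = - \frac{1}{65873}$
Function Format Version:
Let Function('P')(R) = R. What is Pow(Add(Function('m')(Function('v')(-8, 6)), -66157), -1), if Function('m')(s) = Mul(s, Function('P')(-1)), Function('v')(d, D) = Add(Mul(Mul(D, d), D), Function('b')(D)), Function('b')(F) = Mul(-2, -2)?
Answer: Rational(-1, 65873) ≈ -1.5181e-5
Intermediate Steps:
Function('b')(F) = 4
Function('v')(d, D) = Add(4, Mul(d, Pow(D, 2))) (Function('v')(d, D) = Add(Mul(Mul(D, d), D), 4) = Add(Mul(d, Pow(D, 2)), 4) = Add(4, Mul(d, Pow(D, 2))))
Function('m')(s) = Mul(-1, s) (Function('m')(s) = Mul(s, -1) = Mul(-1, s))
Pow(Add(Function('m')(Function('v')(-8, 6)), -66157), -1) = Pow(Add(Mul(-1, Add(4, Mul(-8, Pow(6, 2)))), -66157), -1) = Pow(Add(Mul(-1, Add(4, Mul(-8, 36))), -66157), -1) = Pow(Add(Mul(-1, Add(4, -288)), -66157), -1) = Pow(Add(Mul(-1, -284), -66157), -1) = Pow(Add(284, -66157), -1) = Pow(-65873, -1) = Rational(-1, 65873)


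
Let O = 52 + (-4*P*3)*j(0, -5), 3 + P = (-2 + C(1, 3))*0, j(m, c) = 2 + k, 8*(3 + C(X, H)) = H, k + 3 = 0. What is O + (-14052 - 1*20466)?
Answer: -34502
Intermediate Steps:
k = -3 (k = -3 + 0 = -3)
C(X, H) = -3 + H/8
j(m, c) = -1 (j(m, c) = 2 - 3 = -1)
P = -3 (P = -3 + (-2 + (-3 + (1/8)*3))*0 = -3 + (-2 + (-3 + 3/8))*0 = -3 + (-2 - 21/8)*0 = -3 - 37/8*0 = -3 + 0 = -3)
O = 16 (O = 52 + (-4*(-3)*3)*(-1) = 52 + (12*3)*(-1) = 52 + 36*(-1) = 52 - 36 = 16)
O + (-14052 - 1*20466) = 16 + (-14052 - 1*20466) = 16 + (-14052 - 20466) = 16 - 34518 = -34502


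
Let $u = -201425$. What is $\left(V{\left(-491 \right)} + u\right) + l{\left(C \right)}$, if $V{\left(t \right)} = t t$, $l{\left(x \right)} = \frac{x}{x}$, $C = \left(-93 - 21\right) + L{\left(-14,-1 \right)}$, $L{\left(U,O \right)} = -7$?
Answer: $39657$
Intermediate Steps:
$C = -121$ ($C = \left(-93 - 21\right) - 7 = -114 - 7 = -121$)
$l{\left(x \right)} = 1$
$V{\left(t \right)} = t^{2}$
$\left(V{\left(-491 \right)} + u\right) + l{\left(C \right)} = \left(\left(-491\right)^{2} - 201425\right) + 1 = \left(241081 - 201425\right) + 1 = 39656 + 1 = 39657$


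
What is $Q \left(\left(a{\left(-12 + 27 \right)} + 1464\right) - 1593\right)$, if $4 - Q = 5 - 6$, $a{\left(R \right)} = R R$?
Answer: $480$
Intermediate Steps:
$a{\left(R \right)} = R^{2}$
$Q = 5$ ($Q = 4 - \left(5 - 6\right) = 4 - -1 = 4 + 1 = 5$)
$Q \left(\left(a{\left(-12 + 27 \right)} + 1464\right) - 1593\right) = 5 \left(\left(\left(-12 + 27\right)^{2} + 1464\right) - 1593\right) = 5 \left(\left(15^{2} + 1464\right) - 1593\right) = 5 \left(\left(225 + 1464\right) - 1593\right) = 5 \left(1689 - 1593\right) = 5 \cdot 96 = 480$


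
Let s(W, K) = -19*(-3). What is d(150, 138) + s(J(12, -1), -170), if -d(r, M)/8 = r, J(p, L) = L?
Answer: -1143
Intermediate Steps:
s(W, K) = 57
d(r, M) = -8*r
d(150, 138) + s(J(12, -1), -170) = -8*150 + 57 = -1200 + 57 = -1143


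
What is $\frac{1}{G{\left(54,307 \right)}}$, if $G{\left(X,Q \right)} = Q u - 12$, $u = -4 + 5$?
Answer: $\frac{1}{295} \approx 0.0033898$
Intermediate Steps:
$u = 1$
$G{\left(X,Q \right)} = -12 + Q$ ($G{\left(X,Q \right)} = Q 1 - 12 = Q - 12 = -12 + Q$)
$\frac{1}{G{\left(54,307 \right)}} = \frac{1}{-12 + 307} = \frac{1}{295}$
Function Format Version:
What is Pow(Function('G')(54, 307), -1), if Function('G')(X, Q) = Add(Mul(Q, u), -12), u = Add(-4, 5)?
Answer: Rational(1, 295) ≈ 0.0033898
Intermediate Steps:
u = 1
Function('G')(X, Q) = Add(-12, Q) (Function('G')(X, Q) = Add(Mul(Q, 1), -12) = Add(Q, -12) = Add(-12, Q))
Pow(Function('G')(54, 307), -1) = Pow(Add(-12, 307), -1) = Pow(295, -1) = Rational(1, 295)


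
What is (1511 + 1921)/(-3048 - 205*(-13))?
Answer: -3432/383 ≈ -8.9608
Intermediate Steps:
(1511 + 1921)/(-3048 - 205*(-13)) = 3432/(-3048 + 2665) = 3432/(-383) = 3432*(-1/383) = -3432/383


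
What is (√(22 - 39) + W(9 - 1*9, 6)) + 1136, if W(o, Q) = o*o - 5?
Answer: 1131 + I*√17 ≈ 1131.0 + 4.1231*I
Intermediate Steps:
W(o, Q) = -5 + o² (W(o, Q) = o² - 5 = -5 + o²)
(√(22 - 39) + W(9 - 1*9, 6)) + 1136 = (√(22 - 39) + (-5 + (9 - 1*9)²)) + 1136 = (√(-17) + (-5 + (9 - 9)²)) + 1136 = (I*√17 + (-5 + 0²)) + 1136 = (I*√17 + (-5 + 0)) + 1136 = (I*√17 - 5) + 1136 = (-5 + I*√17) + 1136 = 1131 + I*√17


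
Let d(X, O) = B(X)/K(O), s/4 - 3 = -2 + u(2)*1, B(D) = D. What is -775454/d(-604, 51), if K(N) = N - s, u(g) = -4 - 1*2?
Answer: 27528617/302 ≈ 91154.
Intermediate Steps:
u(g) = -6 (u(g) = -4 - 2 = -6)
s = -20 (s = 12 + 4*(-2 - 6*1) = 12 + 4*(-2 - 6) = 12 + 4*(-8) = 12 - 32 = -20)
K(N) = 20 + N (K(N) = N - 1*(-20) = N + 20 = 20 + N)
d(X, O) = X/(20 + O)
-775454/d(-604, 51) = -775454/((-604/(20 + 51))) = -775454/((-604/71)) = -775454/((-604*1/71)) = -775454/(-604/71) = -775454*(-71/604) = 27528617/302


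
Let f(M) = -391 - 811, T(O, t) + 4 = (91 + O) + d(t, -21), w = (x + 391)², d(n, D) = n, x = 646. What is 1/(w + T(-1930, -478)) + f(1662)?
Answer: -1289803695/1073048 ≈ -1202.0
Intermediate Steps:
w = 1075369 (w = (646 + 391)² = 1037² = 1075369)
T(O, t) = 87 + O + t (T(O, t) = -4 + ((91 + O) + t) = -4 + (91 + O + t) = 87 + O + t)
f(M) = -1202
1/(w + T(-1930, -478)) + f(1662) = 1/(1075369 + (87 - 1930 - 478)) - 1202 = 1/(1075369 - 2321) - 1202 = 1/1073048 - 1202 = -1289803695/1073048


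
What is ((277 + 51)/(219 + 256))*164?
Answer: 53792/475 ≈ 113.25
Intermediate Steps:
((277 + 51)/(219 + 256))*164 = (328/475)*164 = 53792/475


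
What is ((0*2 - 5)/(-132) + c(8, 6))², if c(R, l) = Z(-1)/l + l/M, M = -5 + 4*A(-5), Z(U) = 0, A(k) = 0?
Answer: 588289/435600 ≈ 1.3505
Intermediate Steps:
M = -5 (M = -5 + 4*0 = -5 + 0 = -5)
c(R, l) = -l/5 (c(R, l) = 0/l + l/(-5) = 0 + l*(-⅕) = 0 - l/5 = -l/5)
((0*2 - 5)/(-132) + c(8, 6))² = ((0*2 - 5)/(-132) - ⅕*6)² = ((0 - 5)*(-1/132) - 6/5)² = (-5*(-1/132) - 6/5)² = (5/132 - 6/5)² = (-767/660)² = 588289/435600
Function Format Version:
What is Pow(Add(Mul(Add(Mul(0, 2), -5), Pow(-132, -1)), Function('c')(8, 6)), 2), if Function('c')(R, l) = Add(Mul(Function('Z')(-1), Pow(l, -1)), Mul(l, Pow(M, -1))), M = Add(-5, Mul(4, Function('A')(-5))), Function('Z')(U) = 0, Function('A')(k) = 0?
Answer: Rational(588289, 435600) ≈ 1.3505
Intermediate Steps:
M = -5 (M = Add(-5, Mul(4, 0)) = Add(-5, 0) = -5)
Function('c')(R, l) = Mul(Rational(-1, 5), l) (Function('c')(R, l) = Add(Mul(0, Pow(l, -1)), Mul(l, Pow(-5, -1))) = Add(0, Mul(l, Rational(-1, 5))) = Add(0, Mul(Rational(-1, 5), l)) = Mul(Rational(-1, 5), l))
Pow(Add(Mul(Add(Mul(0, 2), -5), Pow(-132, -1)), Function('c')(8, 6)), 2) = Pow(Add(Mul(Add(Mul(0, 2), -5), Pow(-132, -1)), Mul(Rational(-1, 5), 6)), 2) = Pow(Add(Mul(Add(0, -5), Rational(-1, 132)), Rational(-6, 5)), 2) = Pow(Add(Mul(-5, Rational(-1, 132)), Rational(-6, 5)), 2) = Pow(Add(Rational(5, 132), Rational(-6, 5)), 2) = Pow(Rational(-767, 660), 2) = Rational(588289, 435600)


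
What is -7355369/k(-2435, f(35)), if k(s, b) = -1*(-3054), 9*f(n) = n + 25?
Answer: -7355369/3054 ≈ -2408.4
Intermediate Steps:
f(n) = 25/9 + n/9 (f(n) = (n + 25)/9 = (25 + n)/9 = 25/9 + n/9)
k(s, b) = 3054
-7355369/k(-2435, f(35)) = -7355369/3054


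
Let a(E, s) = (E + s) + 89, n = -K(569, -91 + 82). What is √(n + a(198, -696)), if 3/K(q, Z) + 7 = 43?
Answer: I*√14727/6 ≈ 20.226*I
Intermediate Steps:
K(q, Z) = 1/12 (K(q, Z) = 3/(-7 + 43) = 3/36 = 3*(1/36) = 1/12)
n = -1/12 (n = -1*1/12 = -1/12 ≈ -0.083333)
a(E, s) = 89 + E + s
√(n + a(198, -696)) = √(-1/12 + (89 + 198 - 696)) = √(-1/12 - 409) = √(-4909/12) = I*√14727/6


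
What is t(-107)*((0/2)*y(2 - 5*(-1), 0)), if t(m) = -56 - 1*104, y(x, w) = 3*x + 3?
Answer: 0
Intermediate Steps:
y(x, w) = 3 + 3*x
t(m) = -160 (t(m) = -56 - 104 = -160)
t(-107)*((0/2)*y(2 - 5*(-1), 0)) = -160*0/2*(3 + 3*(2 - 5*(-1))) = -160*0*(1/2)*(3 + 3*(2 + 5)) = -0*(3 + 3*7) = -0*(3 + 21) = -0*24 = -160*0 = 0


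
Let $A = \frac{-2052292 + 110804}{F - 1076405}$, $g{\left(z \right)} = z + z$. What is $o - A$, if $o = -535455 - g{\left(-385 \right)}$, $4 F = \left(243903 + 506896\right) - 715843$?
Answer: $- \frac{285433468349}{533833} \approx -5.3469 \cdot 10^{5}$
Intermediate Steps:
$F = 8739$ ($F = \frac{\left(243903 + 506896\right) - 715843}{4} = \frac{750799 - 715843}{4} = \frac{1}{4} \cdot 34956 = 8739$)
$g{\left(z \right)} = 2 z$
$o = -534685$ ($o = -535455 - 2 \left(-385\right) = -535455 - -770 = -535455 + 770 = -534685$)
$A = \frac{970744}{533833}$ ($A = \frac{-2052292 + 110804}{8739 - 1076405} = - \frac{1941488}{-1067666} = \left(-1941488\right) \left(- \frac{1}{1067666}\right) = \frac{970744}{533833} \approx 1.8184$)
$o - A = -534685 - \frac{970744}{533833} = - \frac{285433468349}{533833}$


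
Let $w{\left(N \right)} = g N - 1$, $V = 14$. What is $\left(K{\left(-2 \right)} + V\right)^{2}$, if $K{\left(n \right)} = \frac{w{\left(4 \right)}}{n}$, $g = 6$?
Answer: $\frac{25}{4} \approx 6.25$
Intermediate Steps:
$w{\left(N \right)} = -1 + 6 N$ ($w{\left(N \right)} = 6 N - 1 = -1 + 6 N$)
$K{\left(n \right)} = \frac{23}{n}$ ($K{\left(n \right)} = \frac{-1 + 6 \cdot 4}{n} = \frac{-1 + 24}{n} = \frac{23}{n}$)
$\left(K{\left(-2 \right)} + V\right)^{2} = \left(\frac{23}{-2} + 14\right)^{2} = \left(23 \left(- \frac{1}{2}\right) + 14\right)^{2} = \left(- \frac{23}{2} + 14\right)^{2} = \left(\frac{5}{2}\right)^{2} = \frac{25}{4}$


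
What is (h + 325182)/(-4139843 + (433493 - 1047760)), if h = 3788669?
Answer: -4113851/4754110 ≈ -0.86532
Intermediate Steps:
(h + 325182)/(-4139843 + (433493 - 1047760)) = (3788669 + 325182)/(-4139843 + (433493 - 1047760)) = 4113851/(-4139843 - 614267) = 4113851/(-4754110) = 4113851*(-1/4754110) = -4113851/4754110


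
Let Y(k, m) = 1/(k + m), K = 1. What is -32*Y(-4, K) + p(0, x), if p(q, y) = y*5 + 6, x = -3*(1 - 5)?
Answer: 230/3 ≈ 76.667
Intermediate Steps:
x = 12 (x = -3*(-4) = 12)
p(q, y) = 6 + 5*y (p(q, y) = 5*y + 6 = 6 + 5*y)
-32*Y(-4, K) + p(0, x) = -32/(-4 + 1) + (6 + 5*12) = -32/(-3) + (6 + 60) = -32*(-1/3) + 66 = 32/3 + 66 = 230/3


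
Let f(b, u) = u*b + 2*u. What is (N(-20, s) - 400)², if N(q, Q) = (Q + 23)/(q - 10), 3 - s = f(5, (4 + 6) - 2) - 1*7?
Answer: 143448529/900 ≈ 1.5939e+5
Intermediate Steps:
f(b, u) = 2*u + b*u (f(b, u) = b*u + 2*u = 2*u + b*u)
s = -46 (s = 3 - (((4 + 6) - 2)*(2 + 5) - 1*7) = 3 - ((10 - 2)*7 - 7) = 3 - (8*7 - 7) = 3 - (56 - 7) = 3 - 1*49 = 3 - 49 = -46)
N(q, Q) = (23 + Q)/(-10 + q)
(N(-20, s) - 400)² = ((23 - 46)/(-10 - 20) - 400)² = (-23/(-30) - 400)² = (-1/30*(-23) - 400)² = (23/30 - 400)² = (-11977/30)² = 143448529/900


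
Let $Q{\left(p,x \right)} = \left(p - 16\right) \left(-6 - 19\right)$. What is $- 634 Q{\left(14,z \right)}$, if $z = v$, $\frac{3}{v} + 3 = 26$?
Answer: $-31700$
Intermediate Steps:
$v = \frac{3}{23}$ ($v = \frac{3}{-3 + 26} = \frac{3}{23} \approx 0.13043$)
$z = \frac{3}{23} \approx 0.13043$
$Q{\left(p,x \right)} = 400 - 25 p$ ($Q{\left(p,x \right)} = \left(-16 + p\right) \left(-25\right) = 400 - 25 p$)
$- 634 Q{\left(14,z \right)} = - 634 \left(400 - 350\right) = \left(-634\right) 50 = -31700$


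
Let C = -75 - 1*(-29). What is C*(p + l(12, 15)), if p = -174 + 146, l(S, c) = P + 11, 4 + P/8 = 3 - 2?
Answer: 1886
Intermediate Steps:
P = -24 (P = -32 + 8*(3 - 2) = -32 + 8*1 = -32 + 8 = -24)
l(S, c) = -13 (l(S, c) = -24 + 11 = -13)
C = -46 (C = -75 + 29 = -46)
p = -28
C*(p + l(12, 15)) = -46*(-28 - 13) = -46*(-41) = 1886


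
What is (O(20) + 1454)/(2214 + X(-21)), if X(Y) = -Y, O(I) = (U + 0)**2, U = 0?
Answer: 1454/2235 ≈ 0.65056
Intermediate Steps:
O(I) = 0 (O(I) = (0 + 0)**2 = 0**2 = 0)
(O(20) + 1454)/(2214 + X(-21)) = (0 + 1454)/(2214 - 1*(-21)) = 1454/(2214 + 21) = 1454/2235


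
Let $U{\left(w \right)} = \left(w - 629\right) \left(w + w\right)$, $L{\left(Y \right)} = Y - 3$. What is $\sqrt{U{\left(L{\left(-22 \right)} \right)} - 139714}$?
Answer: $i \sqrt{107014} \approx 327.13 i$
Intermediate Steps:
$L{\left(Y \right)} = -3 + Y$
$U{\left(w \right)} = 2 w \left(-629 + w\right)$ ($U{\left(w \right)} = \left(-629 + w\right) 2 w = 2 w \left(-629 + w\right)$)
$\sqrt{U{\left(L{\left(-22 \right)} \right)} - 139714} = \sqrt{2 \left(-3 - 22\right) \left(-629 - 25\right) - 139714} = \sqrt{2 \left(-25\right) \left(-629 - 25\right) + \left(-215757 + 76043\right)} = \sqrt{2 \left(-25\right) \left(-654\right) - 139714} = \sqrt{32700 - 139714} = \sqrt{-107014} = i \sqrt{107014}$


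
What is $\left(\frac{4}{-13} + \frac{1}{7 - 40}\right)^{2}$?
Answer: $\frac{21025}{184041} \approx 0.11424$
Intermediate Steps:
$\left(\frac{4}{-13} + \frac{1}{7 - 40}\right)^{2} = \left(4 \left(- \frac{1}{13}\right) + \frac{1}{-33}\right)^{2} = \left(- \frac{4}{13} - \frac{1}{33}\right)^{2} = \left(- \frac{145}{429}\right)^{2} = \frac{21025}{184041}$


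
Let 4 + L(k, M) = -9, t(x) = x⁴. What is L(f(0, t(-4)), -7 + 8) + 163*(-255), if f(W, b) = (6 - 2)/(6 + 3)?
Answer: -41578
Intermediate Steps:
f(W, b) = 4/9
L(k, M) = -13 (L(k, M) = -4 - 9 = -13)
L(f(0, t(-4)), -7 + 8) + 163*(-255) = -13 + 163*(-255) = -13 - 41565 = -41578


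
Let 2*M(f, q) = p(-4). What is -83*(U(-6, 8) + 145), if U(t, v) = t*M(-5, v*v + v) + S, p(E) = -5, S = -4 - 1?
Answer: -12865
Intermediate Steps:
S = -5
M(f, q) = -5/2 (M(f, q) = (½)*(-5) = -5/2)
U(t, v) = -5 - 5*t/2 (U(t, v) = t*(-5/2) - 5 = -5*t/2 - 5 = -5 - 5*t/2)
-83*(U(-6, 8) + 145) = -83*((-5 - 5/2*(-6)) + 145) = -83*((-5 + 15) + 145) = -83*(10 + 145) = -83*155 = -12865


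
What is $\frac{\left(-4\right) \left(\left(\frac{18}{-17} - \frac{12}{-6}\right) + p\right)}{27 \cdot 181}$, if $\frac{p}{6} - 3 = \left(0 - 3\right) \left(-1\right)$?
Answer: $- \frac{2512}{83079} \approx -0.030236$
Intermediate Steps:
$p = 36$ ($p = 18 + 6 \left(0 - 3\right) \left(-1\right) = 18 + 6 \left(\left(-3\right) \left(-1\right)\right) = 18 + 6 \cdot 3 = 18 + 18 = 36$)
$\frac{\left(-4\right) \left(\left(\frac{18}{-17} - \frac{12}{-6}\right) + p\right)}{27 \cdot 181} = \frac{\left(-4\right) \left(\left(\frac{18}{-17} - \frac{12}{-6}\right) + 36\right)}{27 \cdot 181} = \frac{\left(-4\right) \left(\left(18 \left(- \frac{1}{17}\right) - -2\right) + 36\right)}{4887} = - 4 \left(\left(- \frac{18}{17} + 2\right) + 36\right) \frac{1}{4887} = - 4 \left(\frac{16}{17} + 36\right) \frac{1}{4887} = \left(-4\right) \frac{628}{17} \cdot \frac{1}{4887} = \left(- \frac{2512}{17}\right) \frac{1}{4887} = - \frac{2512}{83079}$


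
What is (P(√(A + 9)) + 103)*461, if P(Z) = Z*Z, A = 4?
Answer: 53476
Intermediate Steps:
P(Z) = Z²
(P(√(A + 9)) + 103)*461 = ((√(4 + 9))² + 103)*461 = ((√13)² + 103)*461 = (13 + 103)*461 = 116*461 = 53476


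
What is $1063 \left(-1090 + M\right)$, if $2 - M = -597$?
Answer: $-521933$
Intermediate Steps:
$M = 599$ ($M = 2 - -597 = 2 + 597 = 599$)
$1063 \left(-1090 + M\right) = 1063 \left(-1090 + 599\right) = 1063 \left(-491\right) = -521933$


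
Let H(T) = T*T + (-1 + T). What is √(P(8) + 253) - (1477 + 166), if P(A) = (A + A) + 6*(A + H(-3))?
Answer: -1643 + √347 ≈ -1624.4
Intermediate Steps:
H(T) = -1 + T + T² (H(T) = T² + (-1 + T) = -1 + T + T²)
P(A) = 30 + 8*A (P(A) = (A + A) + 6*(A + (-1 - 3 + (-3)²)) = 2*A + 6*(A + (-1 - 3 + 9)) = 2*A + 6*(A + 5) = 2*A + 6*(5 + A) = 2*A + (30 + 6*A) = 30 + 8*A)
√(P(8) + 253) - (1477 + 166) = √((30 + 8*8) + 253) - (1477 + 166) = √((30 + 64) + 253) - 1*1643 = √(94 + 253) - 1643 = √347 - 1643 = -1643 + √347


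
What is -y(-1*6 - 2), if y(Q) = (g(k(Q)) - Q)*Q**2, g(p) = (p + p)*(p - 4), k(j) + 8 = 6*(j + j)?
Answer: -1438208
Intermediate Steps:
k(j) = -8 + 12*j (k(j) = -8 + 6*(j + j) = -8 + 6*(2*j) = -8 + 12*j)
g(p) = 2*p*(-4 + p) (g(p) = (2*p)*(-4 + p) = 2*p*(-4 + p))
y(Q) = Q**2*(-Q + 2*(-12 + 12*Q)*(-8 + 12*Q)) (y(Q) = (2*(-8 + 12*Q)*(-4 + (-8 + 12*Q)) - Q)*Q**2 = (2*(-8 + 12*Q)*(-12 + 12*Q) - Q)*Q**2 = (2*(-12 + 12*Q)*(-8 + 12*Q) - Q)*Q**2 = (-Q + 2*(-12 + 12*Q)*(-8 + 12*Q))*Q**2 = Q**2*(-Q + 2*(-12 + 12*Q)*(-8 + 12*Q)))
-y(-1*6 - 2) = -(-1*6 - 2)**2*(192 - 481*(-1*6 - 2) + 288*(-1*6 - 2)**2) = -(-6 - 2)**2*(192 - 481*(-6 - 2) + 288*(-6 - 2)**2) = -(-8)**2*(192 - 481*(-8) + 288*(-8)**2) = -64*(192 + 3848 + 288*64) = -64*(192 + 3848 + 18432) = -64*22472 = -1*1438208 = -1438208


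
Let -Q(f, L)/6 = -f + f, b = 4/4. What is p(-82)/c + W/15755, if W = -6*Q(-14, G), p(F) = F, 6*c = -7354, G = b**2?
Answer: 246/3677 ≈ 0.066902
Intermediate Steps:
b = 1 (b = 4*(1/4) = 1)
G = 1 (G = 1**2 = 1)
Q(f, L) = 0 (Q(f, L) = -6*(-f + f) = -6*0 = 0)
c = -3677/3 (c = (1/6)*(-7354) = -3677/3 ≈ -1225.7)
W = 0 (W = -6*0 = 0)
p(-82)/c + W/15755 = -82/(-3677/3) + 0/15755 = -82*(-3/3677) + 0*(1/15755) = 246/3677 + 0 = 246/3677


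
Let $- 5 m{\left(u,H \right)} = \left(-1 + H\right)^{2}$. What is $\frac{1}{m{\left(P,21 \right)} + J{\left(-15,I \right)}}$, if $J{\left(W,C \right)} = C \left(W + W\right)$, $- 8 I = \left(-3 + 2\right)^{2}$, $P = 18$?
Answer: $- \frac{4}{305} \approx -0.013115$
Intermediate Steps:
$m{\left(u,H \right)} = - \frac{\left(-1 + H\right)^{2}}{5}$
$I = - \frac{1}{8}$ ($I = - \frac{\left(-3 + 2\right)^{2}}{8} = - \frac{\left(-1\right)^{2}}{8} = \left(- \frac{1}{8}\right) 1 = - \frac{1}{8} \approx -0.125$)
$J{\left(W,C \right)} = 2 C W$ ($J{\left(W,C \right)} = C 2 W = 2 C W$)
$\frac{1}{m{\left(P,21 \right)} + J{\left(-15,I \right)}} = \frac{1}{- \frac{\left(-1 + 21\right)^{2}}{5} + 2 \left(- \frac{1}{8}\right) \left(-15\right)} = \frac{1}{- \frac{20^{2}}{5} + \frac{15}{4}} = \frac{1}{\left(- \frac{1}{5}\right) 400 + \frac{15}{4}} = \frac{1}{-80 + \frac{15}{4}} = \frac{1}{- \frac{305}{4}} = - \frac{4}{305}$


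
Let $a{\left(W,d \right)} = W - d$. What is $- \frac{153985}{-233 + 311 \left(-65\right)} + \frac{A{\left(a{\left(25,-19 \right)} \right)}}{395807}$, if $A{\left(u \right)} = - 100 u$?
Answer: $\frac{60858369695}{8093461536} \approx 7.5194$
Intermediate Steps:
$- \frac{153985}{-233 + 311 \left(-65\right)} + \frac{A{\left(a{\left(25,-19 \right)} \right)}}{395807} = - \frac{153985}{-233 + 311 \left(-65\right)} + \frac{\left(-100\right) \left(25 - -19\right)}{395807} = - \frac{153985}{-233 - 20215} + - 100 \left(25 + 19\right) \frac{1}{395807} = - \frac{153985}{-20448} + \left(-100\right) 44 \cdot \frac{1}{395807} = \left(-153985\right) \left(- \frac{1}{20448}\right) - \frac{4400}{395807} = \frac{153985}{20448} - \frac{4400}{395807} = \frac{60858369695}{8093461536}$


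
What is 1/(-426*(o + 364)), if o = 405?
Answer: -1/327594 ≈ -3.0526e-6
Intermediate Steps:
1/(-426*(o + 364)) = 1/(-426*(405 + 364)) = 1/(-426*769) = 1/(-327594) = -1/327594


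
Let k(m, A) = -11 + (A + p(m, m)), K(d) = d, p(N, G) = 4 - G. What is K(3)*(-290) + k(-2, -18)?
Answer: -893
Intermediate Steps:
k(m, A) = -7 + A - m (k(m, A) = -11 + (A + (4 - m)) = -11 + (4 + A - m) = -7 + A - m)
K(3)*(-290) + k(-2, -18) = 3*(-290) + (-7 - 18 - 1*(-2)) = -870 + (-7 - 18 + 2) = -870 - 23 = -893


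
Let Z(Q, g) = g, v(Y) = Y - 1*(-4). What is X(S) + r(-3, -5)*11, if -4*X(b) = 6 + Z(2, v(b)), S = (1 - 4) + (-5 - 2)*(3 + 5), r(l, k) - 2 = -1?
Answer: 93/4 ≈ 23.250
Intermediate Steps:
v(Y) = 4 + Y (v(Y) = Y + 4 = 4 + Y)
r(l, k) = 1 (r(l, k) = 2 - 1 = 1)
S = -59 (S = -3 - 7*8 = -3 - 56 = -59)
X(b) = -5/2 - b/4 (X(b) = -(6 + (4 + b))/4 = -(10 + b)/4 = -5/2 - b/4)
X(S) + r(-3, -5)*11 = (-5/2 - 1/4*(-59)) + 1*11 = (-5/2 + 59/4) + 11 = 49/4 + 11 = 93/4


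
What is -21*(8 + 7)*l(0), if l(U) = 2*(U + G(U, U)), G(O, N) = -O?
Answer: 0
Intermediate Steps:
l(U) = 0 (l(U) = 2*(U - U) = 2*0 = 0)
-21*(8 + 7)*l(0) = -21*(8 + 7)*0 = -315*0 = -21*0 = 0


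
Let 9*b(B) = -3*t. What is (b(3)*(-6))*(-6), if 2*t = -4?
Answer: 24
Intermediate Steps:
t = -2 (t = (½)*(-4) = -2)
b(B) = ⅔ (b(B) = (-3*(-2))/9 = (⅑)*6 = ⅔)
(b(3)*(-6))*(-6) = ((⅔)*(-6))*(-6) = -4*(-6) = 24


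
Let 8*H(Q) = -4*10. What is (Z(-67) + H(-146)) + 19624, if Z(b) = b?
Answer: 19552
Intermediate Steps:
H(Q) = -5 (H(Q) = (-4*10)/8 = (⅛)*(-40) = -5)
(Z(-67) + H(-146)) + 19624 = (-67 - 5) + 19624 = -72 + 19624 = 19552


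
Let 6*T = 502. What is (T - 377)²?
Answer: 774400/9 ≈ 86045.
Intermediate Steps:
T = 251/3 (T = (⅙)*502 = 251/3 ≈ 83.667)
(T - 377)² = (251/3 - 377)² = (-880/3)² = 774400/9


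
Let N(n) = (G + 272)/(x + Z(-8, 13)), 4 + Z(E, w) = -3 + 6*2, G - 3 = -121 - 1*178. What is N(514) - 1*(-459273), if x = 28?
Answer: 5051995/11 ≈ 4.5927e+5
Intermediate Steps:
G = -296 (G = 3 + (-121 - 1*178) = 3 + (-121 - 178) = 3 - 299 = -296)
Z(E, w) = 5 (Z(E, w) = -4 + (-3 + 6*2) = -4 + (-3 + 12) = -4 + 9 = 5)
N(n) = -8/11 (N(n) = (-296 + 272)/(28 + 5) = -24/33 = -24*1/33 = -8/11)
N(514) - 1*(-459273) = -8/11 - 1*(-459273) = -8/11 + 459273 = 5051995/11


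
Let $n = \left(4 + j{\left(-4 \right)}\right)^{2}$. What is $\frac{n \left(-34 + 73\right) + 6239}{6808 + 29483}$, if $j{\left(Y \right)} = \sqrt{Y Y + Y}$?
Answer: $\frac{7331}{36291} + \frac{208 \sqrt{3}}{12097} \approx 0.23179$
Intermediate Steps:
$j{\left(Y \right)} = \sqrt{Y + Y^{2}}$ ($j{\left(Y \right)} = \sqrt{Y^{2} + Y} = \sqrt{Y + Y^{2}}$)
$n = \left(4 + 2 \sqrt{3}\right)^{2}$ ($n = \left(4 + \sqrt{- 4 \left(1 - 4\right)}\right)^{2} = \left(4 + \sqrt{\left(-4\right) \left(-3\right)}\right)^{2} = \left(4 + \sqrt{12}\right)^{2} = \left(4 + 2 \sqrt{3}\right)^{2} \approx 55.713$)
$\frac{n \left(-34 + 73\right) + 6239}{6808 + 29483} = \frac{\left(28 + 16 \sqrt{3}\right) \left(-34 + 73\right) + 6239}{6808 + 29483} = \frac{\left(28 + 16 \sqrt{3}\right) 39 + 6239}{36291} = \left(\left(1092 + 624 \sqrt{3}\right) + 6239\right) \frac{1}{36291} = \left(7331 + 624 \sqrt{3}\right) \frac{1}{36291} = \frac{7331}{36291} + \frac{208 \sqrt{3}}{12097}$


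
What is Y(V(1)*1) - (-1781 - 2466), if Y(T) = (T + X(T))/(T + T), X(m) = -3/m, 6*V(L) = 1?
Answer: 8387/2 ≈ 4193.5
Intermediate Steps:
V(L) = 1/6 (V(L) = (1/6)*1 = 1/6)
Y(T) = (T - 3/T)/(2*T) (Y(T) = (T - 3/T)/(T + T) = (T - 3/T)/((2*T)) = (T - 3/T)*(1/(2*T)) = (T - 3/T)/(2*T))
Y(V(1)*1) - (-1781 - 2466) = (-3 + ((1/6)*1)**2)/(2*((1/6)*1)**2) - (-1781 - 2466) = (-3 + (1/6)**2)/(2*6**(-2)) - 1*(-4247) = (1/2)*36*(-3 + 1/36) + 4247 = (1/2)*36*(-107/36) + 4247 = -107/2 + 4247 = 8387/2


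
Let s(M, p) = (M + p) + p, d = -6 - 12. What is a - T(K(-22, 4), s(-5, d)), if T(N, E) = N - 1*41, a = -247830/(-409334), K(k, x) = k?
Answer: 13017936/204667 ≈ 63.605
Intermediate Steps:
a = 123915/204667 (a = -247830*(-1/409334) = 123915/204667 ≈ 0.60545)
d = -18
s(M, p) = M + 2*p
T(N, E) = -41 + N (T(N, E) = N - 41 = -41 + N)
a - T(K(-22, 4), s(-5, d)) = 123915/204667 - (-41 - 22) = 123915/204667 - 1*(-63) = 123915/204667 + 63 = 13017936/204667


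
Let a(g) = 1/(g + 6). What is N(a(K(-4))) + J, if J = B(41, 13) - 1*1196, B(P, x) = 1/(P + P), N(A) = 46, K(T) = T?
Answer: -94299/82 ≈ -1150.0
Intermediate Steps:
a(g) = 1/(6 + g)
B(P, x) = 1/(2*P)
J = -98071/82 (J = (½)/41 - 1*1196 = (½)*(1/41) - 1196 = 1/82 - 1196 = -98071/82 ≈ -1196.0)
N(a(K(-4))) + J = 46 - 98071/82 = -94299/82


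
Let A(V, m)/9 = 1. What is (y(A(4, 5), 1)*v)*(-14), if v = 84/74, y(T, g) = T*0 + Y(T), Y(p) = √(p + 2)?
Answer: -588*√11/37 ≈ -52.707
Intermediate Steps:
Y(p) = √(2 + p)
A(V, m) = 9 (A(V, m) = 9*1 = 9)
y(T, g) = √(2 + T) (y(T, g) = T*0 + √(2 + T) = 0 + √(2 + T) = √(2 + T))
v = 42/37 (v = 84*(1/74) = 42/37 ≈ 1.1351)
(y(A(4, 5), 1)*v)*(-14) = (√(2 + 9)*(42/37))*(-14) = (√11*(42/37))*(-14) = (42*√11/37)*(-14) = -588*√11/37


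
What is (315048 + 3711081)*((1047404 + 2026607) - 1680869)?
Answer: 5608969407318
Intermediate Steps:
(315048 + 3711081)*((1047404 + 2026607) - 1680869) = 4026129*(3074011 - 1680869) = 4026129*1393142 = 5608969407318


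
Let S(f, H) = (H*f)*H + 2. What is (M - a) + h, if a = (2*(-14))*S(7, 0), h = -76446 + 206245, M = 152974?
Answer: 282829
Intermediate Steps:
S(f, H) = 2 + f*H² (S(f, H) = f*H² + 2 = 2 + f*H²)
h = 129799
a = -56 (a = (2*(-14))*(2 + 7*0²) = -28*(2 + 7*0) = -28*(2 + 0) = -28*2 = -56)
(M - a) + h = (152974 - 1*(-56)) + 129799 = (152974 + 56) + 129799 = 153030 + 129799 = 282829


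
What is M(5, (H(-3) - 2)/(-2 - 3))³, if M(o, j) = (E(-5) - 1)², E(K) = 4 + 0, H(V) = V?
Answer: 729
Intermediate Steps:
E(K) = 4
M(o, j) = 9 (M(o, j) = (4 - 1)² = 3² = 9)
M(5, (H(-3) - 2)/(-2 - 3))³ = 9³ = 729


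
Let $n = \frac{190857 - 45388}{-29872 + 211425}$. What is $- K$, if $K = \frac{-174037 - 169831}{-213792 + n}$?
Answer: $- \frac{62430267004}{38814433507} \approx -1.6084$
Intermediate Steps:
$n = \frac{145469}{181553} \approx 0.80125$
$K = \frac{62430267004}{38814433507}$ ($K = \frac{-174037 - 169831}{-213792 + \frac{145469}{181553}} = - \frac{343868}{- \frac{38814433507}{181553}} = \left(-343868\right) \left(- \frac{181553}{38814433507}\right) = \frac{62430267004}{38814433507} \approx 1.6084$)
$- K = \left(-1\right) \frac{62430267004}{38814433507} = - \frac{62430267004}{38814433507}$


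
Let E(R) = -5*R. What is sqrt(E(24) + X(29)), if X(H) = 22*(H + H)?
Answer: 34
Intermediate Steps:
X(H) = 44*H (X(H) = 22*(2*H) = 44*H)
sqrt(E(24) + X(29)) = sqrt(-5*24 + 44*29) = sqrt(-120 + 1276) = sqrt(1156) = 34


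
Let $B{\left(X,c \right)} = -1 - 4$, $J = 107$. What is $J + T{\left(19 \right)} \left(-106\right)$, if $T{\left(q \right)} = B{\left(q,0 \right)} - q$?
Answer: $2651$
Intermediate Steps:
$B{\left(X,c \right)} = -5$ ($B{\left(X,c \right)} = -1 - 4 = -5$)
$T{\left(q \right)} = -5 - q$
$J + T{\left(19 \right)} \left(-106\right) = 107 + \left(-5 - 19\right) \left(-106\right) = 107 - -2544 = 107 + 2544 = 2651$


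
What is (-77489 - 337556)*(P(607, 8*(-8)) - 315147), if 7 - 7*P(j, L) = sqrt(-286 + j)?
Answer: 130799771570 + 415045*sqrt(321)/7 ≈ 1.3080e+11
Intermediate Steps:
P(j, L) = 1 - sqrt(-286 + j)/7
(-77489 - 337556)*(P(607, 8*(-8)) - 315147) = (-77489 - 337556)*((1 - sqrt(-286 + 607)/7) - 315147) = -415045*((1 - sqrt(321)/7) - 315147) = -415045*(-315146 - sqrt(321)/7) = 130799771570 + 415045*sqrt(321)/7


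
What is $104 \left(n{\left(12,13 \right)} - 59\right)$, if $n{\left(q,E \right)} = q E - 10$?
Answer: $9048$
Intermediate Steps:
$n{\left(q,E \right)} = -10 + E q$ ($n{\left(q,E \right)} = E q - 10 = -10 + E q$)
$104 \left(n{\left(12,13 \right)} - 59\right) = 104 \left(\left(-10 + 13 \cdot 12\right) - 59\right) = 104 \left(\left(-10 + 156\right) - 59\right) = 104 \left(146 - 59\right) = 104 \cdot 87 = 9048$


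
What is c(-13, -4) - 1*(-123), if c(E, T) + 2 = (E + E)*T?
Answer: 225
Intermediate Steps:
c(E, T) = -2 + 2*E*T (c(E, T) = -2 + (E + E)*T = -2 + (2*E)*T = -2 + 2*E*T)
c(-13, -4) - 1*(-123) = (-2 + 2*(-13)*(-4)) - 1*(-123) = (-2 + 104) + 123 = 102 + 123 = 225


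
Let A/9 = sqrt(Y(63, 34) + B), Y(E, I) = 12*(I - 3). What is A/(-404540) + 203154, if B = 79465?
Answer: 203154 - 9*sqrt(79837)/404540 ≈ 2.0315e+5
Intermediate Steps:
Y(E, I) = -36 + 12*I (Y(E, I) = 12*(-3 + I) = -36 + 12*I)
A = 9*sqrt(79837) (A = 9*sqrt((-36 + 12*34) + 79465) = 9*sqrt((-36 + 408) + 79465) = 9*sqrt(372 + 79465) = 9*sqrt(79837) ≈ 2543.0)
A/(-404540) + 203154 = (9*sqrt(79837))/(-404540) + 203154 = (9*sqrt(79837))*(-1/404540) + 203154 = -9*sqrt(79837)/404540 + 203154 = 203154 - 9*sqrt(79837)/404540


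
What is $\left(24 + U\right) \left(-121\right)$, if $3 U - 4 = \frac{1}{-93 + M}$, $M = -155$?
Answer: $- \frac{2280487}{744} \approx -3065.2$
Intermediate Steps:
$U = \frac{991}{744}$ ($U = \frac{4}{3} + \frac{1}{3 \left(-93 - 155\right)} = \frac{4}{3} + \frac{1}{3 \left(-248\right)} = \frac{4}{3} + \frac{1}{3} \left(- \frac{1}{248}\right) = \frac{4}{3} - \frac{1}{744} = \frac{991}{744} \approx 1.332$)
$\left(24 + U\right) \left(-121\right) = \left(24 + \frac{991}{744}\right) \left(-121\right) = \frac{18847}{744} \left(-121\right) = - \frac{2280487}{744}$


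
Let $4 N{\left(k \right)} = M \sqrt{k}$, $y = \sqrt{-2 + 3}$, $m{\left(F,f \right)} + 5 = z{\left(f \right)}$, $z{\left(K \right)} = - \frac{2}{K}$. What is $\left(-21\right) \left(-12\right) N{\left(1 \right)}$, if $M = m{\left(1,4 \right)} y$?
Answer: $- \frac{693}{2} \approx -346.5$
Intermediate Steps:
$m{\left(F,f \right)} = -5 - \frac{2}{f}$
$y = 1$ ($y = \sqrt{1} = 1$)
$M = - \frac{11}{2}$ ($M = \left(-5 - \frac{2}{4}\right) 1 = \left(-5 - \frac{1}{2}\right) 1 = \left(- \frac{11}{2}\right) 1 = - \frac{11}{2} \approx -5.5$)
$N{\left(k \right)} = - \frac{11 \sqrt{k}}{8}$ ($N{\left(k \right)} = \frac{\left(- \frac{11}{2}\right) \sqrt{k}}{4} = - \frac{11 \sqrt{k}}{8}$)
$\left(-21\right) \left(-12\right) N{\left(1 \right)} = \left(-21\right) \left(-12\right) \left(- \frac{11 \sqrt{1}}{8}\right) = 252 \left(\left(- \frac{11}{8}\right) 1\right) = 252 \left(- \frac{11}{8}\right) = - \frac{693}{2}$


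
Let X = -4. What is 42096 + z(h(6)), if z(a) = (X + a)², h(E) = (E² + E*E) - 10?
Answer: 45460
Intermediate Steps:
h(E) = -10 + 2*E² (h(E) = (E² + E²) - 10 = 2*E² - 10 = -10 + 2*E²)
z(a) = (-4 + a)²
42096 + z(h(6)) = 42096 + (-4 + (-10 + 2*6²))² = 42096 + (-4 + (-10 + 2*36))² = 42096 + (-4 + (-10 + 72))² = 42096 + (-4 + 62)² = 42096 + 58² = 42096 + 3364 = 45460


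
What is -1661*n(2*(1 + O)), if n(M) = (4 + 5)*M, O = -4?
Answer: 89694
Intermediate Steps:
n(M) = 9*M
-1661*n(2*(1 + O)) = -14949*2*(1 - 4) = -14949*2*(-3) = -14949*(-6) = -1661*(-54) = 89694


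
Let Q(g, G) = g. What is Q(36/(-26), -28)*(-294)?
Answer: 5292/13 ≈ 407.08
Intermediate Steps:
Q(36/(-26), -28)*(-294) = (36/(-26))*(-294) = (36*(-1/26))*(-294) = -18/13*(-294) = 5292/13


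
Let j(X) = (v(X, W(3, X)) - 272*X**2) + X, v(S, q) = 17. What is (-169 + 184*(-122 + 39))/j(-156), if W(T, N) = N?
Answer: 15441/6619531 ≈ 0.0023326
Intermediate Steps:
j(X) = 17 + X - 272*X**2 (j(X) = (17 - 272*X**2) + X = 17 + X - 272*X**2)
(-169 + 184*(-122 + 39))/j(-156) = (-169 + 184*(-122 + 39))/(17 - 156 - 272*(-156)**2) = (-169 + 184*(-83))/(17 - 156 - 272*24336) = (-169 - 15272)/(17 - 156 - 6619392) = -15441/(-6619531) = -15441*(-1/6619531) = 15441/6619531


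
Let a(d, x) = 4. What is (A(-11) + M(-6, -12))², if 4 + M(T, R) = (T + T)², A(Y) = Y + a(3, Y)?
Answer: 17689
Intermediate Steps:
A(Y) = 4 + Y (A(Y) = Y + 4 = 4 + Y)
M(T, R) = -4 + 4*T² (M(T, R) = -4 + (T + T)² = -4 + (2*T)² = -4 + 4*T²)
(A(-11) + M(-6, -12))² = ((4 - 11) + (-4 + 4*(-6)²))² = (-7 + (-4 + 4*36))² = (-7 + (-4 + 144))² = (-7 + 140)² = 133² = 17689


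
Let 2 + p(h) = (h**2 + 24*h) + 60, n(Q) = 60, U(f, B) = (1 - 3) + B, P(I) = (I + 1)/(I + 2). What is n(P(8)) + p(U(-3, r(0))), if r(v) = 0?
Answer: 74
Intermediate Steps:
P(I) = (1 + I)/(2 + I)
U(f, B) = -2 + B
p(h) = 58 + h**2 + 24*h (p(h) = -2 + ((h**2 + 24*h) + 60) = -2 + (60 + h**2 + 24*h) = 58 + h**2 + 24*h)
n(P(8)) + p(U(-3, r(0))) = 60 + (58 + (-2 + 0)**2 + 24*(-2 + 0)) = 60 + (58 + (-2)**2 + 24*(-2)) = 60 + (58 + 4 - 48) = 60 + 14 = 74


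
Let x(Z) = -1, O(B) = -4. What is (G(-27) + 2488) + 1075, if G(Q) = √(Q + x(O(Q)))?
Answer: 3563 + 2*I*√7 ≈ 3563.0 + 5.2915*I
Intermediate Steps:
G(Q) = √(-1 + Q) (G(Q) = √(Q - 1) = √(-1 + Q))
(G(-27) + 2488) + 1075 = (√(-1 - 27) + 2488) + 1075 = (√(-28) + 2488) + 1075 = (2*I*√7 + 2488) + 1075 = (2488 + 2*I*√7) + 1075 = 3563 + 2*I*√7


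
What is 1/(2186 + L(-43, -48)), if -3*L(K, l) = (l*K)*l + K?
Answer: 3/105673 ≈ 2.8389e-5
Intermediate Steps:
L(K, l) = -K/3 - K*l²/3 (L(K, l) = -((l*K)*l + K)/3 = -((K*l)*l + K)/3 = -(K*l² + K)/3 = -(K + K*l²)/3 = -K/3 - K*l²/3)
1/(2186 + L(-43, -48)) = 1/(2186 - ⅓*(-43)*(1 + (-48)²)) = 1/(2186 - ⅓*(-43)*(1 + 2304)) = 1/(2186 - ⅓*(-43)*2305) = 1/(2186 + 99115/3) = 1/(105673/3) = 3/105673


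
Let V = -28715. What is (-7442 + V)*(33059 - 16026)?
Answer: -615862181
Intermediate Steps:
(-7442 + V)*(33059 - 16026) = (-7442 - 28715)*(33059 - 16026) = -36157*17033 = -615862181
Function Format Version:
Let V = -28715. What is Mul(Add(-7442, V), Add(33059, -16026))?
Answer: -615862181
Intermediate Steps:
Mul(Add(-7442, V), Add(33059, -16026)) = Mul(Add(-7442, -28715), Add(33059, -16026)) = Mul(-36157, 17033) = -615862181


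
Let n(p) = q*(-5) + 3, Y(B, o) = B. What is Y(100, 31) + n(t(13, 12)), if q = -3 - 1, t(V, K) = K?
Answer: 123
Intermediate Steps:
q = -4
n(p) = 23 (n(p) = -4*(-5) + 3 = 20 + 3 = 23)
Y(100, 31) + n(t(13, 12)) = 100 + 23 = 123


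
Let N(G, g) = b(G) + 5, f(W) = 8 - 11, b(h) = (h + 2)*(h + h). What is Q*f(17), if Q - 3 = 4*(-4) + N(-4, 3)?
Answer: -24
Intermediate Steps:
b(h) = 2*h*(2 + h) (b(h) = (2 + h)*(2*h) = 2*h*(2 + h))
f(W) = -3
N(G, g) = 5 + 2*G*(2 + G) (N(G, g) = 2*G*(2 + G) + 5 = 5 + 2*G*(2 + G))
Q = 8 (Q = 3 + (4*(-4) + (5 + 2*(-4)*(2 - 4))) = 3 + (-16 + (5 + 2*(-4)*(-2))) = 3 + (-16 + (5 + 16)) = 3 + (-16 + 21) = 3 + 5 = 8)
Q*f(17) = 8*(-3) = -24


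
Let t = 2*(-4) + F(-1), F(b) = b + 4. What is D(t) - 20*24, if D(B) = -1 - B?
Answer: -476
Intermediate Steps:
F(b) = 4 + b
t = -5 (t = 2*(-4) + (4 - 1) = -8 + 3 = -5)
D(t) - 20*24 = (-1 - 1*(-5)) - 20*24 = (-1 + 5) - 480 = 4 - 480 = -476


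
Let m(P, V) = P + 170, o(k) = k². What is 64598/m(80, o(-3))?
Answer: 32299/125 ≈ 258.39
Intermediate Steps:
m(P, V) = 170 + P
64598/m(80, o(-3)) = 64598/(170 + 80) = 64598/250 = 64598*(1/250) = 32299/125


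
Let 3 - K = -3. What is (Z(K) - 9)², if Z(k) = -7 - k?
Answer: 484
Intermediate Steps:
K = 6 (K = 3 - 1*(-3) = 3 + 3 = 6)
(Z(K) - 9)² = ((-7 - 1*6) - 9)² = ((-7 - 6) - 9)² = (-13 - 9)² = (-22)² = 484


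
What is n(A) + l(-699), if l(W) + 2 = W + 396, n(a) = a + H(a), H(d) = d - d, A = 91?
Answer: -214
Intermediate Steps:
H(d) = 0
n(a) = a (n(a) = a + 0 = a)
l(W) = 394 + W (l(W) = -2 + (W + 396) = -2 + (396 + W) = 394 + W)
n(A) + l(-699) = 91 + (394 - 699) = 91 - 305 = -214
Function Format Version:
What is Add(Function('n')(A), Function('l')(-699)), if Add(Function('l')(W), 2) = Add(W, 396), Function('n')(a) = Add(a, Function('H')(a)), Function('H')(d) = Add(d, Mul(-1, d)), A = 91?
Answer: -214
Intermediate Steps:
Function('H')(d) = 0
Function('n')(a) = a (Function('n')(a) = Add(a, 0) = a)
Function('l')(W) = Add(394, W) (Function('l')(W) = Add(-2, Add(W, 396)) = Add(-2, Add(396, W)) = Add(394, W))
Add(Function('n')(A), Function('l')(-699)) = Add(91, Add(394, -699)) = Add(91, -305) = -214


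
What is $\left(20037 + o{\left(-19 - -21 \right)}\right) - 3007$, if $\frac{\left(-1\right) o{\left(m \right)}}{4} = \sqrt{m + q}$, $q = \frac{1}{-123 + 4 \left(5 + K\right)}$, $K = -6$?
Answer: $17030 - \frac{4 \sqrt{32131}}{127} \approx 17024.0$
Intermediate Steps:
$q = - \frac{1}{127}$ ($q = \frac{1}{-123 + 4 \left(5 - 6\right)} = \frac{1}{-123 + 4 \left(-1\right)} = \frac{1}{-123 - 4} = \frac{1}{-127} = - \frac{1}{127} \approx -0.007874$)
$o{\left(m \right)} = - 4 \sqrt{- \frac{1}{127} + m}$ ($o{\left(m \right)} = - 4 \sqrt{m - \frac{1}{127}} = - 4 \sqrt{- \frac{1}{127} + m}$)
$\left(20037 + o{\left(-19 - -21 \right)}\right) - 3007 = \left(20037 - \frac{4 \sqrt{-127 + 16129 \left(-19 - -21\right)}}{127}\right) - 3007 = \left(20037 - \frac{4 \sqrt{-127 + 16129 \left(-19 + 21\right)}}{127}\right) - 3007 = \left(20037 - \frac{4 \sqrt{-127 + 16129 \cdot 2}}{127}\right) - 3007 = \left(20037 - \frac{4 \sqrt{-127 + 32258}}{127}\right) - 3007 = \left(20037 - \frac{4 \sqrt{32131}}{127}\right) - 3007 = 17030 - \frac{4 \sqrt{32131}}{127}$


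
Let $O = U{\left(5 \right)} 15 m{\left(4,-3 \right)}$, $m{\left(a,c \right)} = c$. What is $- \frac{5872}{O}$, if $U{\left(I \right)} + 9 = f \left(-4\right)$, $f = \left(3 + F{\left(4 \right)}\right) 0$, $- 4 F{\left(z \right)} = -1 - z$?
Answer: $- \frac{5872}{405} \approx -14.499$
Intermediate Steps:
$F{\left(z \right)} = \frac{1}{4} + \frac{z}{4}$ ($F{\left(z \right)} = - \frac{-1 - z}{4} = \frac{1}{4} + \frac{z}{4}$)
$f = 0$ ($f = \left(3 + \left(\frac{1}{4} + \frac{1}{4} \cdot 4\right)\right) 0 = \left(3 + \left(\frac{1}{4} + 1\right)\right) 0 = \left(3 + \frac{5}{4}\right) 0 = \frac{17}{4} \cdot 0 = 0$)
$U{\left(I \right)} = -9$ ($U{\left(I \right)} = -9 + 0 \left(-4\right) = -9 + 0 = -9$)
$O = 405$ ($O = \left(-9\right) 15 \left(-3\right) = \left(-135\right) \left(-3\right) = 405$)
$- \frac{5872}{O} = - \frac{5872}{405}$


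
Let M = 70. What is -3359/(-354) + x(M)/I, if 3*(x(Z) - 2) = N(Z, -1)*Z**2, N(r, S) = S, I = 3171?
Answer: 10073897/1122534 ≈ 8.9742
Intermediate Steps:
x(Z) = 2 - Z**2/3 (x(Z) = 2 + (-Z**2)/3 = 2 - Z**2/3)
-3359/(-354) + x(M)/I = -3359/(-354) + (2 - 1/3*70**2)/3171 = -3359*(-1/354) + (2 - 1/3*4900)*(1/3171) = 3359/354 + (2 - 4900/3)*(1/3171) = 3359/354 - 4894/3*1/3171 = 3359/354 - 4894/9513 = 10073897/1122534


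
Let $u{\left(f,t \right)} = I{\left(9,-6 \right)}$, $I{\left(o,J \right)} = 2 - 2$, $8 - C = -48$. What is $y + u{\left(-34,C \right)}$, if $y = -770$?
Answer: $-770$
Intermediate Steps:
$C = 56$ ($C = 8 - -48 = 8 + 48 = 56$)
$I{\left(o,J \right)} = 0$ ($I{\left(o,J \right)} = 2 - 2 = 0$)
$u{\left(f,t \right)} = 0$
$y + u{\left(-34,C \right)} = -770 + 0 = -770$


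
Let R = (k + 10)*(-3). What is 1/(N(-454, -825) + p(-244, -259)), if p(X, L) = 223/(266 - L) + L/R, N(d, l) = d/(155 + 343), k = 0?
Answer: 87150/709963 ≈ 0.12275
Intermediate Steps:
R = -30 (R = (0 + 10)*(-3) = 10*(-3) = -30)
N(d, l) = d/498
p(X, L) = 223/(266 - L) - L/30 (p(X, L) = 223/(266 - L) + L/(-30) = 223/(266 - L) + L*(-1/30) = 223/(266 - L) - L/30)
1/(N(-454, -825) + p(-244, -259)) = 1/((1/498)*(-454) + (-6690 - 1*(-259)² + 266*(-259))/(30*(-266 - 259))) = 1/(-227/249 + (1/30)*(-6690 - 1*67081 - 68894)/(-525)) = 1/(-227/249 + (1/30)*(-1/525)*(-6690 - 67081 - 68894)) = 1/(-227/249 + (1/30)*(-1/525)*(-142665)) = 1/(-227/249 + 9511/1050) = 1/(709963/87150) = 87150/709963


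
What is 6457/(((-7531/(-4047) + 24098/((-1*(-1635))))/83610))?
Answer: 396914954252850/12204199 ≈ 3.2523e+7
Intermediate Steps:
6457/(((-7531/(-4047) + 24098/((-1*(-1635))))/83610)) = 6457/(((-7531*(-1/4047) + 24098/1635)*(1/83610))) = 6457/(((7531/4047 + 24098*(1/1635))*(1/83610))) = 6457/(((7531/4047 + 24098/1635)*(1/83610))) = 6457/(((12204199/735205)*(1/83610))) = 6457/(12204199/61470490050) = 6457*(61470490050/12204199) = 396914954252850/12204199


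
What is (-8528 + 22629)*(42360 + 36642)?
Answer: 1114007202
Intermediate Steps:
(-8528 + 22629)*(42360 + 36642) = 14101*79002 = 1114007202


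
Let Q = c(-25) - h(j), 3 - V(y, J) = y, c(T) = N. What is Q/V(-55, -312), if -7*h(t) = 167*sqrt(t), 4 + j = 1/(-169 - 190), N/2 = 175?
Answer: 175/29 + 167*I*sqrt(515883)/145754 ≈ 6.0345 + 0.82295*I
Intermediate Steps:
N = 350 (N = 2*175 = 350)
c(T) = 350
V(y, J) = 3 - y
j = -1437/359 (j = -4 + 1/(-169 - 190) = -4 + 1/(-359) = -4 - 1/359 = -1437/359 ≈ -4.0028)
h(t) = -167*sqrt(t)/7
Q = 350 + 167*I*sqrt(515883)/2513 (Q = 350 - (-167)*sqrt(-1437/359)/7 = 350 - (-167)*I*sqrt(515883)/359/7 = 350 - (-167)*I*sqrt(515883)/2513 = 350 + 167*I*sqrt(515883)/2513 ≈ 350.0 + 47.731*I)
Q/V(-55, -312) = (350 + 167*I*sqrt(515883)/2513)/(3 - 1*(-55)) = (350 + 167*I*sqrt(515883)/2513)/(3 + 55) = (350 + 167*I*sqrt(515883)/2513)/58 = (350 + 167*I*sqrt(515883)/2513)*(1/58) = 175/29 + 167*I*sqrt(515883)/145754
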